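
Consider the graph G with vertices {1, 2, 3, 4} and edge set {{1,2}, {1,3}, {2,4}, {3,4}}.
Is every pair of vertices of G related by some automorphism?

Yes

G is 2-regular and connected on 4 vertices, i.e. the cycle C_4. The automorphisms of the 4-cycle are exactly the symmetries of a regular 4-gon: the dihedral group D_4, |D_4| = 8. Under this action every vertex can be carried to every other, so G is vertex-transitive.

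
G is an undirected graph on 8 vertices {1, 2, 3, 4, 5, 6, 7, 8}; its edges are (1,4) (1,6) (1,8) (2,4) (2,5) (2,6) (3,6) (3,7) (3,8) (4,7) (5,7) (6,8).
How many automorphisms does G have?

1

The degree sequence is [3, 3, 3, 3, 2, 4, 3, 3]. Checking the degree-preserving permutations of the vertex set shows that none except the identity preserves every edge, so Aut(G) is trivial.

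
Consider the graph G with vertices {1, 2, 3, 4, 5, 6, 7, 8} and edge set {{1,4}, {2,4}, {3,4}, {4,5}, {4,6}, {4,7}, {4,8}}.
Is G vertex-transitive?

Vertex 4 is the only vertex of degree 7, so every automorphism fixes it; G is not vertex-transitive.

No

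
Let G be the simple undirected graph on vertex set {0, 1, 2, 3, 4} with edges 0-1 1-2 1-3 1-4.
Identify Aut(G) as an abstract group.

Vertex 1 has degree 4 and every other vertex has degree 1, so G is the star K_{1,4} with centre 1. Any automorphism fixes the centre and permutes the 4 leaves freely, so Aut(G) ≅ S_4 of order 4! = 24.

the symmetric group on 4 letters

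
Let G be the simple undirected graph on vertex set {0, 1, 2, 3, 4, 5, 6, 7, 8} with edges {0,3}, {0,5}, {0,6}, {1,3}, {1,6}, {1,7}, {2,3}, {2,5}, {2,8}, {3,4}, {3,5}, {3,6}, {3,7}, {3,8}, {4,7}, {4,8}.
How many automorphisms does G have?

16

Vertex 3 is the unique vertex of degree 8; the remaining 8 vertices each have degree 3 and induce a cycle, so G is the wheel on 9 vertices with hub 3. With the hub fixed, the remaining symmetry is that of the rim cycle C_8, giving the dihedral group D_8.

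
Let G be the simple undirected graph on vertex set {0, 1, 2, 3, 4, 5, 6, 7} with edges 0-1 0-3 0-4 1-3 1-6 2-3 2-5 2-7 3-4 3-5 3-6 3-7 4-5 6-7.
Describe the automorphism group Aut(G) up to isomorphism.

Vertex 3 is the unique vertex of degree 7; the remaining 7 vertices each have degree 3 and induce a cycle, so G is the wheel on 8 vertices with hub 3. With the hub fixed, the remaining symmetry is that of the rim cycle C_7, giving the dihedral group D_7.

D_7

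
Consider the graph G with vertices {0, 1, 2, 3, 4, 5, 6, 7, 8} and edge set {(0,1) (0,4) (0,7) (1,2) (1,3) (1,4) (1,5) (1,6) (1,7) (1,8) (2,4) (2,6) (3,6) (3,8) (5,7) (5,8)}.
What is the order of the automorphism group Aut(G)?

16

Vertex 1 is the unique vertex of degree 8; the remaining 8 vertices each have degree 3 and induce a cycle, so G is the wheel on 9 vertices with hub 1. Every automorphism fixes the hub and acts on the rim 8-cycle, so Aut(G) ≅ Aut(C_8) = D_8 of order 16.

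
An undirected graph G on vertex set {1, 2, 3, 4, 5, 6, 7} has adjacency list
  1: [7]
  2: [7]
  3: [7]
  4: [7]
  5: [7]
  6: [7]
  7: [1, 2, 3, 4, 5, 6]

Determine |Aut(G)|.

Vertex 7 has degree 6 and every other vertex has degree 1, so G is the star K_{1,6} with centre 7. The 6 leaves are pairwise interchangeable while the centre is fixed, giving Aut(G) = S_6.

720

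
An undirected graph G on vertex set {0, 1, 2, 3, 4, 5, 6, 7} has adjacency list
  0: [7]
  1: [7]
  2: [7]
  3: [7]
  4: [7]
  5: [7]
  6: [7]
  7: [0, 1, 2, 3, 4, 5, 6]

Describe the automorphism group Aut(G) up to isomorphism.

Vertex 7 has degree 7 and every other vertex has degree 1, so G is the star K_{1,7} with centre 7. Any automorphism fixes the centre and permutes the 7 leaves freely, so Aut(G) ≅ S_7 of order 7! = 5040.

S_7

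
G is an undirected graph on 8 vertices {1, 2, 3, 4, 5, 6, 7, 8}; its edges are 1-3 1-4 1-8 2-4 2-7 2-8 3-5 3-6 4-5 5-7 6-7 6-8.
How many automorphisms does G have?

48

G is 3-regular and bipartite on 2^3 = 8 vertices with girth 4; it is the hypercube graph Q_3. Aut(Q_3) consists of the signed permutations of the 3 coordinate axes: 3! permutations times 2^3 sign flips, so |Aut| = 2^3·3! = 48.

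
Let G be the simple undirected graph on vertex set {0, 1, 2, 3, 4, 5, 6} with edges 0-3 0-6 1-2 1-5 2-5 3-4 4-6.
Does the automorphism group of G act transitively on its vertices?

No

G has two connected components, {0, 3, 4, 6} and {1, 2, 5}; each is 2-regular, so G = C_4 ⊔ C_3. The orbit of 0 under Aut(G) is {0, 3, 4, 6}, which does not contain 1, so G is not vertex-transitive.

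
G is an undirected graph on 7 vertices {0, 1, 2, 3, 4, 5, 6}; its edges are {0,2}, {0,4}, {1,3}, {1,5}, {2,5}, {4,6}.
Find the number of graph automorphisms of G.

2

The degree sequence is [2, 2, 2, 1, 2, 2, 1]; the two degree-1 vertices 3 and 6 are the ends of a path, so G = P_7. The only nontrivial automorphism of a path is the end-to-end reflection, so Aut(G) ≅ Z_2.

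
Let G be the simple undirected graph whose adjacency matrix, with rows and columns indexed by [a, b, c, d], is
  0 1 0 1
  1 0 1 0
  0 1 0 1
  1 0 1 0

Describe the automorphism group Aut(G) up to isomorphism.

the dihedral group of order 8

Every vertex has degree 2 and the graph is connected, so G is the 4-cycle C_4. C_4 has 4 rotations and 4 reflections, so Aut(C_4) ≅ D_4 of order 8.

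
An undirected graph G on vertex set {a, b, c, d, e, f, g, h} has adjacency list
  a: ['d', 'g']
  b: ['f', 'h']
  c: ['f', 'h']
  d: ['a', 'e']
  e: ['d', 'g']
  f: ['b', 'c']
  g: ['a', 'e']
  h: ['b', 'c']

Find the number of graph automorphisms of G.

128

G has two connected components, {b, c, f, h} and {a, d, e, g}; each is 2-regular, so G = C_4 ⊔ C_4. Aut of a disjoint union of two copies of C_4 is the wreath product D_4 ≀ Z_2, of order 2·8² = 128.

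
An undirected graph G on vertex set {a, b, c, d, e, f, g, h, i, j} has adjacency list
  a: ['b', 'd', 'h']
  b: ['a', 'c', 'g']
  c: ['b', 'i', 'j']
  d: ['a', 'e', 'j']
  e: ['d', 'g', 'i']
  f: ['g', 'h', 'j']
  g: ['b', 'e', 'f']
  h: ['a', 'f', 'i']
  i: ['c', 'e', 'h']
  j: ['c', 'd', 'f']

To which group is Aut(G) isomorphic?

G is 3-regular on 10 vertices with no triangles and no 4-cycles (girth 5): this is the Petersen graph. It is a classical fact that the Petersen graph has automorphism group S_5 (order 120), arising from its description as the Kneser graph K(5,2).

the symmetric group S_5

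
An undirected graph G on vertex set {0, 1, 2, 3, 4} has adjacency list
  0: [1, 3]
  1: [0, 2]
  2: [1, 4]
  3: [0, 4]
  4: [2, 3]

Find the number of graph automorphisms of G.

Every vertex has degree 2 and the graph is connected, so G is the 5-cycle C_5. C_5 has 5 rotations and 5 reflections, so Aut(C_5) ≅ D_5 of order 10.

10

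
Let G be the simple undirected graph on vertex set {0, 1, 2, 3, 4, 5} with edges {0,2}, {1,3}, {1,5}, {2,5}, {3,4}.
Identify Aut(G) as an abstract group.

the cyclic group of order 2

The degree sequence is [1, 2, 2, 2, 1, 2]; the two degree-1 vertices 0 and 4 are the ends of a path, so G = P_6. The only nontrivial automorphism of a path is the end-to-end reflection, so Aut(G) ≅ Z_2.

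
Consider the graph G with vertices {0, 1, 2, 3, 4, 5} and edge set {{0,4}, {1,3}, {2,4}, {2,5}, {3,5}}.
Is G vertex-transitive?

Automorphisms preserve degree, but G has vertices of degree 1 and vertices of degree 2; no automorphism maps one to the other, so G is not vertex-transitive.

No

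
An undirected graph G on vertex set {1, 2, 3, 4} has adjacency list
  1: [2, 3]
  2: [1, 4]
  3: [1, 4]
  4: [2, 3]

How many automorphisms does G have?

8

Every vertex has degree 2 and the graph is connected, so G is the 4-cycle C_4. C_4 has 4 rotations and 4 reflections, so Aut(C_4) ≅ D_4 of order 8.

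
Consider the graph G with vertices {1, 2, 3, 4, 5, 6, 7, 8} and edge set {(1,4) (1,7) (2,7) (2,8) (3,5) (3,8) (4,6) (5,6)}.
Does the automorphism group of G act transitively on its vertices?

G is 2-regular and connected on 8 vertices, i.e. the cycle C_8. C_8 has 8 rotations and 8 reflections, so Aut(C_8) ≅ D_8 of order 16. Under this action every vertex can be carried to every other, so G is vertex-transitive.

Yes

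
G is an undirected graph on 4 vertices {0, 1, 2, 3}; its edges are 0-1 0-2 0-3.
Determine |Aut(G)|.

Vertex 0 has degree 3 and every other vertex has degree 1, so G is the star K_{1,3} with centre 0. The 3 leaves are pairwise interchangeable while the centre is fixed, giving Aut(G) = S_3.

6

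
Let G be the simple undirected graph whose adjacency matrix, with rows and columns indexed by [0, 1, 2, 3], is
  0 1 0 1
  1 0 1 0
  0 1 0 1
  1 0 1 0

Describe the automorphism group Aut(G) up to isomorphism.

D_4

G is 2-regular and connected on 4 vertices, i.e. the cycle C_4. C_4 has 4 rotations and 4 reflections, so Aut(C_4) ≅ D_4 of order 8.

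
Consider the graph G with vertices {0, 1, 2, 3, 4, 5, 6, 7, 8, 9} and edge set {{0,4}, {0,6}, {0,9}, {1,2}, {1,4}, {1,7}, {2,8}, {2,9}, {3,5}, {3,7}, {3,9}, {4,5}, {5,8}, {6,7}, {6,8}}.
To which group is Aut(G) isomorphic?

G is 3-regular on 10 vertices with no triangles and no 4-cycles (girth 5): this is the Petersen graph. It is a classical fact that the Petersen graph has automorphism group S_5 (order 120), arising from its description as the Kneser graph K(5,2).

S_5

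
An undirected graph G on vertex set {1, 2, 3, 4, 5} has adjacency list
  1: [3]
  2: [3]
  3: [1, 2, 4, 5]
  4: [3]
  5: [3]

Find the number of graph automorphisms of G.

24

Vertex 3 has degree 4 and every other vertex has degree 1, so G is the star K_{1,4} with centre 3. Any automorphism fixes the centre and permutes the 4 leaves freely, so Aut(G) ≅ S_4 of order 4! = 24.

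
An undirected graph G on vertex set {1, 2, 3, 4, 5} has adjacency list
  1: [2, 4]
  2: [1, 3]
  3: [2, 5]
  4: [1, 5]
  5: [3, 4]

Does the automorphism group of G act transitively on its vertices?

Yes

G is 2-regular and connected on 5 vertices, i.e. the cycle C_5. C_5 has 5 rotations and 5 reflections, so Aut(C_5) ≅ D_5 of order 10. Under this action every vertex can be carried to every other, so G is vertex-transitive.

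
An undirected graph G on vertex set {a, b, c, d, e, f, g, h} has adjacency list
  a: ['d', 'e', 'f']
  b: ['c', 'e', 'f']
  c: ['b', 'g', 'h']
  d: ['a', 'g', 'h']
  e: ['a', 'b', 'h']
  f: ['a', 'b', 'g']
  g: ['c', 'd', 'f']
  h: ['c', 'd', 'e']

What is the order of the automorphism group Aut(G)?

G is 3-regular and bipartite on 2^3 = 8 vertices with girth 4; it is the hypercube graph Q_3. The symmetry group of the 3-cube is the hyperoctahedral group B_3 = Z_2 ≀ S_3, of order 2^3·3! = 48.

48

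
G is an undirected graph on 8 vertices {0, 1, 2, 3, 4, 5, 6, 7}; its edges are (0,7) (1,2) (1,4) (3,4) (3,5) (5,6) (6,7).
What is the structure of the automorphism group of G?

C_2

The degree sequence is [1, 2, 1, 2, 2, 2, 2, 2]; the two degree-1 vertices 0 and 2 are the ends of a path, so G = P_8. A path has exactly one nontrivial symmetry — reversal — giving Aut(G) of order 2.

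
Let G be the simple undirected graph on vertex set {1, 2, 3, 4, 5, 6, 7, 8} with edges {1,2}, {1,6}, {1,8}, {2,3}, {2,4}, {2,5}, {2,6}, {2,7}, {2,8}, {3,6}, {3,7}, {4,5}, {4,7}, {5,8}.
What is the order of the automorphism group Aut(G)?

14

Vertex 2 is the unique vertex of degree 7; the remaining 7 vertices each have degree 3 and induce a cycle, so G is the wheel on 8 vertices with hub 2. With the hub fixed, the remaining symmetry is that of the rim cycle C_7, giving the dihedral group D_7.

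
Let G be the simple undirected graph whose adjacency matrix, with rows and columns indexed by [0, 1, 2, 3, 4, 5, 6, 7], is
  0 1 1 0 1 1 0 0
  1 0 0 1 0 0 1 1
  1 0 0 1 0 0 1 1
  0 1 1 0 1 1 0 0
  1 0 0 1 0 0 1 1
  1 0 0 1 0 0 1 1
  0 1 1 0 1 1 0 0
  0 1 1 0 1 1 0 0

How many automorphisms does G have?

1152

G is 4-regular and bipartite with parts {1, 2, 4, 5} and {0, 3, 6, 7} (each part is independent and every cross-pair is an edge), so G = K_{4,4}. Aut(K_{4,4}) is the wreath product S_4 ≀ Z_2: permute within each part, then optionally swap the parts; |Aut| = 2·(4!)² = 1152.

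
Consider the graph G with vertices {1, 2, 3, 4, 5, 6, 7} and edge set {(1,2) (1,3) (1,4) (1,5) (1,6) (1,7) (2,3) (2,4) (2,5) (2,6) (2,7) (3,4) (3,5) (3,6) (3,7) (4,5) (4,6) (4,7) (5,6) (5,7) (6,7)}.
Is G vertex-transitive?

Every vertex has degree 6, so G is the complete graph K_7. Every bijection on the vertex set is an automorphism of K_7; hence Aut(K_7) ≅ S_7, order 5040. This group acts transitively on the 7 vertices.

Yes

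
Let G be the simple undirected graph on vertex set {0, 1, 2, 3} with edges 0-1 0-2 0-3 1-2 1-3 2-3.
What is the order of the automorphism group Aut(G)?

All 4 vertices are pairwise adjacent: G = K_4. Any permutation of the 4 vertices preserves K_4, so Aut(K_4) = S_4 of order 4! = 24.

24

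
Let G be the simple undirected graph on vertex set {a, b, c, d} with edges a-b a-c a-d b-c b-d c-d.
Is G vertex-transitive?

Every vertex has degree 3, so G is the complete graph K_4. Every bijection on the vertex set is an automorphism of K_4; hence Aut(K_4) ≅ S_4, order 24. Under this action every vertex can be carried to every other, so G is vertex-transitive.

Yes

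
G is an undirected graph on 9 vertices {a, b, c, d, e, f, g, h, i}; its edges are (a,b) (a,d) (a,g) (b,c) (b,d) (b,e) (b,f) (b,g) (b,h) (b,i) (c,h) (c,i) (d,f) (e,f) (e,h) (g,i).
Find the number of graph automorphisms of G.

Vertex b is the unique vertex of degree 8; the remaining 8 vertices each have degree 3 and induce a cycle, so G is the wheel on 9 vertices with hub b. With the hub fixed, the remaining symmetry is that of the rim cycle C_8, giving the dihedral group D_8.

16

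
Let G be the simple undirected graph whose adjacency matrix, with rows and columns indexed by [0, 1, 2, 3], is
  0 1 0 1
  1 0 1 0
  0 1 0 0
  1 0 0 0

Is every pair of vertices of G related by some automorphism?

No

Automorphisms preserve degree, but G has vertices of degree 1 and vertices of degree 2; no automorphism maps one to the other, so G is not vertex-transitive.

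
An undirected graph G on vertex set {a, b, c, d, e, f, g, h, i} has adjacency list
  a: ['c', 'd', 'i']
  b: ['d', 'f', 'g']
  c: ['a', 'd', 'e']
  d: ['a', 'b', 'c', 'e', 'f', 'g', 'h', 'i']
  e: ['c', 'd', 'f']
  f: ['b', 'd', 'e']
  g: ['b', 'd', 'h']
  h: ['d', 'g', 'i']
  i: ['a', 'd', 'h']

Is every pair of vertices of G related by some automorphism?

No

Vertex d is the only vertex of degree 8, so every automorphism fixes it; G is not vertex-transitive.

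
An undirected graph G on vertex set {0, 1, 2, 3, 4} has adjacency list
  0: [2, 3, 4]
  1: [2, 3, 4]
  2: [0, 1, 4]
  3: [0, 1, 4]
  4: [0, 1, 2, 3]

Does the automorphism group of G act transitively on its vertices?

Vertex 4 is the only vertex of degree 4, so every automorphism fixes it; G is not vertex-transitive.

No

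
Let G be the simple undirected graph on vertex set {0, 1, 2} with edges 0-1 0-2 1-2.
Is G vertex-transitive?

Every vertex has degree 2, so G is the complete graph K_3. Every bijection on the vertex set is an automorphism of K_3; hence Aut(K_3) ≅ S_3, order 6. Under this action every vertex can be carried to every other, so G is vertex-transitive.

Yes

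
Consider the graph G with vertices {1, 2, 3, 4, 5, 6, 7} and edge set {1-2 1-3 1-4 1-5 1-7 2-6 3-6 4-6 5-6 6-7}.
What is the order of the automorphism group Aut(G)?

240

The vertices split by degree into {1, 6} (degree 5) and {2, 3, 4, 5, 7} (degree 2); every edge runs between the two parts, so G is the complete bipartite graph K_{2,5}. Automorphisms preserve the bipartition setwise (since the parts differ in size) and act as S_5 × S_2 within it; |Aut| = 240.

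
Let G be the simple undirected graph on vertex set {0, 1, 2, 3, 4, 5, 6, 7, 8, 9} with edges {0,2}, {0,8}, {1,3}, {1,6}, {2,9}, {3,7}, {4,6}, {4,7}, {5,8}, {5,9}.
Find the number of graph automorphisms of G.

200

G has two connected components, {1, 3, 4, 6, 7} and {0, 2, 5, 8, 9}; each is 2-regular, so G = C_5 ⊔ C_5. Aut of a disjoint union of two copies of C_5 is the wreath product D_5 ≀ Z_2, of order 2·10² = 200.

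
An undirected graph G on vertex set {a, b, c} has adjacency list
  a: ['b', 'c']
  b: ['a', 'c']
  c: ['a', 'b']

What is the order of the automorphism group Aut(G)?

All 3 vertices are pairwise adjacent: G = K_3. Any permutation of the 3 vertices preserves K_3, so Aut(K_3) = S_3 of order 3! = 6.

6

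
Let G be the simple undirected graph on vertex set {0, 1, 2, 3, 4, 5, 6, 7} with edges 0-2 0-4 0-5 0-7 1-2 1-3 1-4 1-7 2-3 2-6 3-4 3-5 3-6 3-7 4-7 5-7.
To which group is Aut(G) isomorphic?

The degree sequence is [4, 4, 4, 6, 4, 3, 2, 5]. Checking the degree-preserving permutations of the vertex set shows that none except the identity preserves every edge, so Aut(G) is trivial.

the trivial group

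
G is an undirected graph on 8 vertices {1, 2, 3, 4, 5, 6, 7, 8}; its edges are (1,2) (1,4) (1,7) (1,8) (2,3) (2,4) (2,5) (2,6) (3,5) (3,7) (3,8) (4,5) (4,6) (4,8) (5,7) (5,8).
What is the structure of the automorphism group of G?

The degree sequence is [4, 5, 4, 5, 5, 2, 3, 4]. Checking the degree-preserving permutations of the vertex set shows that none except the identity preserves every edge, so Aut(G) is trivial.

{e}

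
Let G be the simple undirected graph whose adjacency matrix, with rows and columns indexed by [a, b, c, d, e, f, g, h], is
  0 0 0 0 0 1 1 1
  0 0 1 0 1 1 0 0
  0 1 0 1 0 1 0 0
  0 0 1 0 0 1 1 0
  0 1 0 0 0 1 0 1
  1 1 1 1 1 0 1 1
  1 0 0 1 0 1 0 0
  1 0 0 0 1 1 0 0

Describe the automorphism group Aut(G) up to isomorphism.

D_7

Vertex f is the unique vertex of degree 7; the remaining 7 vertices each have degree 3 and induce a cycle, so G is the wheel on 8 vertices with hub f. With the hub fixed, the remaining symmetry is that of the rim cycle C_7, giving the dihedral group D_7.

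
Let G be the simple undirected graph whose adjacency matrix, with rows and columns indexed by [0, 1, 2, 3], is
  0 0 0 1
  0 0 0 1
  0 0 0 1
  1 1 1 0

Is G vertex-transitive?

Vertex 3 is the only vertex of degree 3, so every automorphism fixes it; G is not vertex-transitive.

No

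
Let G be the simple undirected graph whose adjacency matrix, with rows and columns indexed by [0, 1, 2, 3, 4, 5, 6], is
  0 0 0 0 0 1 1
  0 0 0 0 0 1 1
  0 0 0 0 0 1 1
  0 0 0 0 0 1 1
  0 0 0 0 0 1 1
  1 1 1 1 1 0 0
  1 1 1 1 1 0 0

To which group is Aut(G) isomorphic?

S_2 × S_5

The vertices split by degree into {5, 6} (degree 5) and {0, 1, 2, 3, 4} (degree 2); every edge runs between the two parts, so G is the complete bipartite graph K_{2,5}. Automorphisms preserve the bipartition setwise (since the parts differ in size) and act as S_2 × S_5 within it; |Aut| = 240.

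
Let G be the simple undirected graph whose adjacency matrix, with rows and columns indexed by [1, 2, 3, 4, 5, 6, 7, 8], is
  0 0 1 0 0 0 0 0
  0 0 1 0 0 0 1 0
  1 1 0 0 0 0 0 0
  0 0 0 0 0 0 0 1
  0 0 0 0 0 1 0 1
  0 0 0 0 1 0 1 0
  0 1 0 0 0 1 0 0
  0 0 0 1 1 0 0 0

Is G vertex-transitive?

Automorphisms preserve degree, but G has vertices of degree 1 and vertices of degree 2; no automorphism maps one to the other, so G is not vertex-transitive.

No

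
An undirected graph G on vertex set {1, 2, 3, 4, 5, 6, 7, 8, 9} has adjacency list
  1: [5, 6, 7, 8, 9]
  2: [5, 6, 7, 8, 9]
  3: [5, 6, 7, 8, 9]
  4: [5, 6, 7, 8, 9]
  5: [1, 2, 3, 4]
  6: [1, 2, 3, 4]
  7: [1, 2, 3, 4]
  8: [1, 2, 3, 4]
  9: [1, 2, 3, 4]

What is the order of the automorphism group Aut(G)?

2880

The vertices split by degree into {1, 2, 3, 4} (degree 5) and {5, 6, 7, 8, 9} (degree 4); every edge runs between the two parts, so G is the complete bipartite graph K_{4,5}. Automorphisms preserve the bipartition setwise (since the parts differ in size) and act as S_4 × S_5 within it; |Aut| = 2880.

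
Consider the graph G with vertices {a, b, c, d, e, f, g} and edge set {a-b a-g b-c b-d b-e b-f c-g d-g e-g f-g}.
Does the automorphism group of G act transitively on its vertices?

No

Automorphisms preserve degree, but G has vertices of degree 2 and vertices of degree 5; no automorphism maps one to the other, so G is not vertex-transitive.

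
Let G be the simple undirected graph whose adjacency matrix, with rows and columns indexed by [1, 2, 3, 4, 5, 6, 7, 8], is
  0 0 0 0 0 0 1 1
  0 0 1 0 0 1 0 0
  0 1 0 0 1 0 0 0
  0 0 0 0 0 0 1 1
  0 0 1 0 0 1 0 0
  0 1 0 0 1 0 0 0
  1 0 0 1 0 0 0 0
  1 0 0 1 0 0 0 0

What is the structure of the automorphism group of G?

(D_4 × D_4) ⋊ Z_2

G has two connected components, {1, 4, 7, 8} and {2, 3, 5, 6}; each is 2-regular, so G = C_4 ⊔ C_4. Aut of a disjoint union of two copies of C_4 is the wreath product D_4 ≀ Z_2, of order 2·8² = 128.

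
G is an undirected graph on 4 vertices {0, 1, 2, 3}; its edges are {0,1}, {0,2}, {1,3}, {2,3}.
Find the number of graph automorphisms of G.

G is 2-regular and bipartite with parts {0, 3} and {1, 2} (each part is independent and every cross-pair is an edge), so G = K_{2,2}. Aut(K_{2,2}) is the wreath product S_2 ≀ Z_2: permute within each part, then optionally swap the parts; |Aut| = 2·(2!)² = 8.

8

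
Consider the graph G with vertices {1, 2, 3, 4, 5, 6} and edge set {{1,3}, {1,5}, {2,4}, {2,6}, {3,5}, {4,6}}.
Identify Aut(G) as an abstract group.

(D_3 × D_3) ⋊ Z_2

G has two connected components, {2, 4, 6} and {1, 3, 5}; each is 2-regular, so G = C_3 ⊔ C_3. With two isomorphic components, Aut(G) = Aut(C_3) ≀ S_2 = (D_3 × D_3) ⋊ Z_2: permute each cycle by D_3, then optionally swap the two cycles. Order 2·(2·3)² = 72.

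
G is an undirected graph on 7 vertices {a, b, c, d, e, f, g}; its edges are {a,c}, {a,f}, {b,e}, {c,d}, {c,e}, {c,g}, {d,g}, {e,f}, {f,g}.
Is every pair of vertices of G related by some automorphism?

No

Vertex b is the only vertex of degree 1, so every automorphism fixes it; G is not vertex-transitive.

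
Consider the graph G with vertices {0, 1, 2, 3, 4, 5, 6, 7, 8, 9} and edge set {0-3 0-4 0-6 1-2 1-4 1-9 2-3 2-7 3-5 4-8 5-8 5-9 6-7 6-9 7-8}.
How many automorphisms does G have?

G is 3-regular on 10 vertices with no triangles and no 4-cycles (girth 5): this is the Petersen graph. It is a classical fact that the Petersen graph has automorphism group S_5 (order 120), arising from its description as the Kneser graph K(5,2).

120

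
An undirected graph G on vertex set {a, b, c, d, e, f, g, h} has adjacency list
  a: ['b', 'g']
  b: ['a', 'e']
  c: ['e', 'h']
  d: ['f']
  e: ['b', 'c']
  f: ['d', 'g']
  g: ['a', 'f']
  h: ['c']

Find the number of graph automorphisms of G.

2

The degree sequence is [2, 2, 2, 1, 2, 2, 2, 1]; the two degree-1 vertices d and h are the ends of a path, so G = P_8. The only nontrivial automorphism of a path is the end-to-end reflection, so Aut(G) ≅ Z_2.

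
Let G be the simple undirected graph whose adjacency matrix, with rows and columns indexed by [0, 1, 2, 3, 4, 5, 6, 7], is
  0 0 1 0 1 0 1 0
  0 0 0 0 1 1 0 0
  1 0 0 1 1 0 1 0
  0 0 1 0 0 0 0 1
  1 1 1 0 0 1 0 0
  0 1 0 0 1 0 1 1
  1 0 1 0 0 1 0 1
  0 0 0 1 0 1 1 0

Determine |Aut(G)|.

1

The degree sequence is [3, 2, 4, 2, 4, 4, 4, 3]. Checking the degree-preserving permutations of the vertex set shows that none except the identity preserves every edge, so Aut(G) is trivial.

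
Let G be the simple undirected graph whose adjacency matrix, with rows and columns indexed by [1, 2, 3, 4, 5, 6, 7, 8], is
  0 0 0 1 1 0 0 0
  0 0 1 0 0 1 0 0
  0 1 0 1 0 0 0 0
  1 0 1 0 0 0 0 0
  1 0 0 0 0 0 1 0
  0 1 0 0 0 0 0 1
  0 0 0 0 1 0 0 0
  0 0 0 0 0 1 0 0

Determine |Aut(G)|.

The degree sequence is [2, 2, 2, 2, 2, 2, 1, 1]; the two degree-1 vertices 7 and 8 are the ends of a path, so G = P_8. The only nontrivial automorphism of a path is the end-to-end reflection, so Aut(G) ≅ Z_2.

2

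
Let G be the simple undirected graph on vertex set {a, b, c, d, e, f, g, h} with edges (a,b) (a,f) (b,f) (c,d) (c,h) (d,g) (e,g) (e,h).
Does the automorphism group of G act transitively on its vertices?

No

G has two connected components, {c, d, e, g, h} and {a, b, f}; each is 2-regular, so G = C_5 ⊔ C_3. The orbit of a under Aut(G) is {a, b, f}, which does not contain c, so G is not vertex-transitive.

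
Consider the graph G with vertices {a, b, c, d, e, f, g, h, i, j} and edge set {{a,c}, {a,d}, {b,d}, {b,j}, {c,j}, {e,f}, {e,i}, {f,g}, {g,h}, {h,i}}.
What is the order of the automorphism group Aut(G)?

200

G has two connected components, {a, b, c, d, j} and {e, f, g, h, i}; each is 2-regular, so G = C_5 ⊔ C_5. With two isomorphic components, Aut(G) = Aut(C_5) ≀ S_2 = (D_5 × D_5) ⋊ Z_2: permute each cycle by D_5, then optionally swap the two cycles. Order 2·(2·5)² = 200.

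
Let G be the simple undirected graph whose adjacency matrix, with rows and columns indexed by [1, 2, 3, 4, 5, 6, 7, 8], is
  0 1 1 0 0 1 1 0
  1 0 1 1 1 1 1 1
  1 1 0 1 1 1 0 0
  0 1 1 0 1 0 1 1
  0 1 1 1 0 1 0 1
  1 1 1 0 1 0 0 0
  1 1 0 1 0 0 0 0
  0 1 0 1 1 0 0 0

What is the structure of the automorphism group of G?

Degrees alone do not determine every vertex (e.g. 1 and 6 both have degree 4), but their neighbour-degree multisets differ: N(1) has degrees [3, 4, 5, 7] while N(6) has degrees [4, 5, 5, 7]. Repeating this refinement separates all vertices, so the only automorphism is the identity.

{e}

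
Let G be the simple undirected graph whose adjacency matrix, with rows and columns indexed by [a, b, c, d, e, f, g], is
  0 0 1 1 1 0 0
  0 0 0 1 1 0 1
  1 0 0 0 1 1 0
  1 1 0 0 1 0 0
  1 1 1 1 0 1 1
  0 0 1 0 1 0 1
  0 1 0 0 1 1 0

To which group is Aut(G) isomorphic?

the dihedral group of order 12

Vertex e is the unique vertex of degree 6; the remaining 6 vertices each have degree 3 and induce a cycle, so G is the wheel on 7 vertices with hub e. Every automorphism fixes the hub and acts on the rim 6-cycle, so Aut(G) ≅ Aut(C_6) = D_6 of order 12.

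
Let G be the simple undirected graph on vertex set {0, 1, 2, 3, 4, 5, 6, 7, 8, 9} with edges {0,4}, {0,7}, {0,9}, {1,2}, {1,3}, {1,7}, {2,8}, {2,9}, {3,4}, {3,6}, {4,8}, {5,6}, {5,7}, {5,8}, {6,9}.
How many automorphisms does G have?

120

G is 3-regular on 10 vertices with no triangles and no 4-cycles (girth 5): this is the Petersen graph. Viewing the Petersen graph as the Kneser graph K(5,2) — vertices are 2-subsets of {1,…,5}, edges join disjoint pairs — its automorphisms are exactly the permutations of the 5-element set, so Aut ≅ S_5 of order 120.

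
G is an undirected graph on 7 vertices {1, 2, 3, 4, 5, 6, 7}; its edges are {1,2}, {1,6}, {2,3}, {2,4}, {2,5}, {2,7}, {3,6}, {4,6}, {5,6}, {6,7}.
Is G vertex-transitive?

No

Automorphisms preserve degree, but G has vertices of degree 2 and vertices of degree 5; no automorphism maps one to the other, so G is not vertex-transitive.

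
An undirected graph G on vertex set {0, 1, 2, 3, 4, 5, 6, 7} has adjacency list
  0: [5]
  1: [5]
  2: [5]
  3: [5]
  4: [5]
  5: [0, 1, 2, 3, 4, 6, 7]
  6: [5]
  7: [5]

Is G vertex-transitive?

No

Vertex 5 is the only vertex of degree 7, so every automorphism fixes it; G is not vertex-transitive.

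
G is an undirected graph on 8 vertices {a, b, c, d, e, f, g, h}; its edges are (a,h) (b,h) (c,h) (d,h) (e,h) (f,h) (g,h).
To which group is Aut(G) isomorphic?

Vertex h has degree 7 and every other vertex has degree 1, so G is the star K_{1,7} with centre h. The 7 leaves are pairwise interchangeable while the centre is fixed, giving Aut(G) = S_7.

the symmetric group on 7 letters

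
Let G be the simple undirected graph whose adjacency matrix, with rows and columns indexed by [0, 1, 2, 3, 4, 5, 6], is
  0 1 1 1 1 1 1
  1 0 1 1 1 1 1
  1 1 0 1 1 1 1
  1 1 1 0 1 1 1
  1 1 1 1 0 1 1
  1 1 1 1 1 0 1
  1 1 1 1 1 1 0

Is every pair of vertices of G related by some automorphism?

Yes

Every vertex has degree 6, so G is the complete graph K_7. Every bijection on the vertex set is an automorphism of K_7; hence Aut(K_7) ≅ S_7, order 5040. This group acts transitively on the 7 vertices.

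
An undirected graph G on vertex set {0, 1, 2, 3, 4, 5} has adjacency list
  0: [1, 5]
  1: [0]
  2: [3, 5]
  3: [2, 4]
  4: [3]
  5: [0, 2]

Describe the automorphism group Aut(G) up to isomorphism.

C_2

The degree sequence is [2, 1, 2, 2, 1, 2]; the two degree-1 vertices 1 and 4 are the ends of a path, so G = P_6. The only nontrivial automorphism of a path is the end-to-end reflection, so Aut(G) ≅ Z_2.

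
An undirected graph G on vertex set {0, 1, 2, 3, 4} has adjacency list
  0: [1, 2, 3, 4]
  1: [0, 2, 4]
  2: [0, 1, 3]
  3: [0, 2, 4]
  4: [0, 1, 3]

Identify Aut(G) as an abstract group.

the dihedral group of order 8

Vertex 0 is the unique vertex of degree 4; the remaining 4 vertices each have degree 3 and induce a cycle, so G is the wheel on 5 vertices with hub 0. Every automorphism fixes the hub and acts on the rim 4-cycle, so Aut(G) ≅ Aut(C_4) = D_4 of order 8.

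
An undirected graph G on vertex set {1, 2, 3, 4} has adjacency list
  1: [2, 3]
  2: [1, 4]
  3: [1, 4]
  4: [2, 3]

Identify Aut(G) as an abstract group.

the dihedral group of order 8

G is 2-regular and connected on 4 vertices, i.e. the cycle C_4. C_4 has 4 rotations and 4 reflections, so Aut(C_4) ≅ D_4 of order 8.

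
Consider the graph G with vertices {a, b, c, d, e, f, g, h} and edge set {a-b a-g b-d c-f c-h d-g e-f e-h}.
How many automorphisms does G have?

128

G has two connected components, {c, e, f, h} and {a, b, d, g}; each is 2-regular, so G = C_4 ⊔ C_4. With two isomorphic components, Aut(G) = Aut(C_4) ≀ S_2 = (D_4 × D_4) ⋊ Z_2: permute each cycle by D_4, then optionally swap the two cycles. Order 2·(2·4)² = 128.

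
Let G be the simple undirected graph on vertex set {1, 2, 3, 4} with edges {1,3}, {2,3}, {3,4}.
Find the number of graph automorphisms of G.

Vertex 3 has degree 3 and every other vertex has degree 1, so G is the star K_{1,3} with centre 3. The 3 leaves are pairwise interchangeable while the centre is fixed, giving Aut(G) = S_3.

6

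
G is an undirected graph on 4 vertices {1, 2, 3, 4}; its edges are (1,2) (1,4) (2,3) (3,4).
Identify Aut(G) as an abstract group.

Every vertex has degree 2 and the graph is connected, so G is the 4-cycle C_4. The automorphisms of the 4-cycle are exactly the symmetries of a regular 4-gon: the dihedral group D_4, |D_4| = 8.

the dihedral group of order 8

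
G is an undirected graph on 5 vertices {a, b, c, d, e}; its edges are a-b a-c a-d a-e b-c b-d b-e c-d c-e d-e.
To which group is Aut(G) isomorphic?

the symmetric group on 5 letters

All 5 vertices are pairwise adjacent: G = K_5. Any permutation of the 5 vertices preserves K_5, so Aut(K_5) = S_5 of order 5! = 120.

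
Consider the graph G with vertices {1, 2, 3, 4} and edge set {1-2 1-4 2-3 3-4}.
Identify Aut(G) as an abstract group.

G is 2-regular and connected on 4 vertices, i.e. the cycle C_4. C_4 has 4 rotations and 4 reflections, so Aut(C_4) ≅ D_4 of order 8.

the dihedral group of order 8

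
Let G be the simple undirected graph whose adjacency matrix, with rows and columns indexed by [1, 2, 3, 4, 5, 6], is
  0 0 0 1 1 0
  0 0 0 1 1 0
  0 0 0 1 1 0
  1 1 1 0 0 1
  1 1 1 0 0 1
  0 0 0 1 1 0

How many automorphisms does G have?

The vertices split by degree into {4, 5} (degree 4) and {1, 2, 3, 6} (degree 2); every edge runs between the two parts, so G is the complete bipartite graph K_{2,4}. Automorphisms preserve the bipartition setwise (since the parts differ in size) and act as S_2 × S_4 within it; |Aut| = 48.

48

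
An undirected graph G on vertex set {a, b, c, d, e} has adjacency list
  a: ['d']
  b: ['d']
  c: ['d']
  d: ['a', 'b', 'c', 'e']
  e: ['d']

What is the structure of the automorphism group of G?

Vertex d has degree 4 and every other vertex has degree 1, so G is the star K_{1,4} with centre d. Any automorphism fixes the centre and permutes the 4 leaves freely, so Aut(G) ≅ S_4 of order 4! = 24.

the symmetric group on 4 letters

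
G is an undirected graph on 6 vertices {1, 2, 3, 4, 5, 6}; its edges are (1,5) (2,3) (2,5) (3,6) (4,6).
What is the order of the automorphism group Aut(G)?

The degree sequence is [1, 2, 2, 1, 2, 2]; the two degree-1 vertices 1 and 4 are the ends of a path, so G = P_6. The only nontrivial automorphism of a path is the end-to-end reflection, so Aut(G) ≅ Z_2.

2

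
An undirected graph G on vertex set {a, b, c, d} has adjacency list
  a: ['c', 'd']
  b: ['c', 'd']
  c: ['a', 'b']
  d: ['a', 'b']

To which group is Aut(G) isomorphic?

Z_2^2 ⋊ S_2

G is 2-regular and bipartite on 2^2 = 4 vertices with girth 4; it is the hypercube graph Q_2. The symmetry group of the 2-cube is the hyperoctahedral group B_2 = Z_2 ≀ S_2, of order 2^2·2! = 8.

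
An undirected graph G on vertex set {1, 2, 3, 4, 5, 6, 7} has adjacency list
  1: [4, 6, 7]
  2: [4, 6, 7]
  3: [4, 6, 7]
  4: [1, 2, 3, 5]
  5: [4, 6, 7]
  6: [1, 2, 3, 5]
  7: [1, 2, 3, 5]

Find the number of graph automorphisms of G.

144

The vertices split by degree into {4, 6, 7} (degree 4) and {1, 2, 3, 5} (degree 3); every edge runs between the two parts, so G is the complete bipartite graph K_{3,4}. Automorphisms preserve the bipartition setwise (since the parts differ in size) and act as S_4 × S_3 within it; |Aut| = 144.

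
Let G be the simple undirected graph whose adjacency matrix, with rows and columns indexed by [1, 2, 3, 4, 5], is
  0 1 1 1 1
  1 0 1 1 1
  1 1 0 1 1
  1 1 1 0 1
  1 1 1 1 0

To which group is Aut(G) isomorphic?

S_5

Every vertex has degree 4, so G is the complete graph K_5. Any permutation of the 5 vertices preserves K_5, so Aut(K_5) = S_5 of order 5! = 120.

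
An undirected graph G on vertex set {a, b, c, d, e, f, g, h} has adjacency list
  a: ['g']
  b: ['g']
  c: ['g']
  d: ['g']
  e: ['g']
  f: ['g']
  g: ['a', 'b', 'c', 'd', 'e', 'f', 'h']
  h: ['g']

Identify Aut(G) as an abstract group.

Vertex g has degree 7 and every other vertex has degree 1, so G is the star K_{1,7} with centre g. Any automorphism fixes the centre and permutes the 7 leaves freely, so Aut(G) ≅ S_7 of order 7! = 5040.

S_7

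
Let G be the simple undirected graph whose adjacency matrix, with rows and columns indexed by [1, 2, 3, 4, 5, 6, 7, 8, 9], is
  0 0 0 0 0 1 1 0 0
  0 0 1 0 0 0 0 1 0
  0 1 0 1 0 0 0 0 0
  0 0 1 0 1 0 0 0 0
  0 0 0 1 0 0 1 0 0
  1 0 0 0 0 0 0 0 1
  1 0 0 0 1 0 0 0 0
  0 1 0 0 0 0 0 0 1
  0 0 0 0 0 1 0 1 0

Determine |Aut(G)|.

G is 2-regular and connected on 9 vertices, i.e. the cycle C_9. The automorphisms of the 9-cycle are exactly the symmetries of a regular 9-gon: the dihedral group D_9, |D_9| = 18.

18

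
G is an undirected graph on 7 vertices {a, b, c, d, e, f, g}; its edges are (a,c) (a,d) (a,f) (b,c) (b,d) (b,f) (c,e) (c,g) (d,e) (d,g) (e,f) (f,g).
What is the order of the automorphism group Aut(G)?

144

The vertices split by degree into {c, d, f} (degree 4) and {a, b, e, g} (degree 3); every edge runs between the two parts, so G is the complete bipartite graph K_{3,4}. Automorphisms preserve the bipartition setwise (since the parts differ in size) and act as S_3 × S_4 within it; |Aut| = 144.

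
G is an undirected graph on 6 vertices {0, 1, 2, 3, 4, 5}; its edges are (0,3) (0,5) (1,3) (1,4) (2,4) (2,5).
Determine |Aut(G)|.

12

G is 2-regular and connected on 6 vertices, i.e. the cycle C_6. C_6 has 6 rotations and 6 reflections, so Aut(C_6) ≅ D_6 of order 12.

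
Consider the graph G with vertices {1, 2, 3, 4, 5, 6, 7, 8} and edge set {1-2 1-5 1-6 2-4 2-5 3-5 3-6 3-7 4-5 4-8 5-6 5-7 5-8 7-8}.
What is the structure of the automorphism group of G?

the dihedral group of order 14

Vertex 5 is the unique vertex of degree 7; the remaining 7 vertices each have degree 3 and induce a cycle, so G is the wheel on 8 vertices with hub 5. Every automorphism fixes the hub and acts on the rim 7-cycle, so Aut(G) ≅ Aut(C_7) = D_7 of order 14.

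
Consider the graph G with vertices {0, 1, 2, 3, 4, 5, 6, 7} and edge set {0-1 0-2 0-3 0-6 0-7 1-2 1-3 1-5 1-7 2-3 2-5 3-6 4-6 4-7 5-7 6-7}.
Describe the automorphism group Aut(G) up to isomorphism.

Degrees alone do not determine every vertex (e.g. 0 and 1 both have degree 5), but their neighbour-degree multisets differ: N(0) has degrees [4, 4, 4, 5, 5] while N(1) has degrees [3, 4, 4, 5, 5]. Repeating this refinement separates all vertices, so the only automorphism is the identity.

1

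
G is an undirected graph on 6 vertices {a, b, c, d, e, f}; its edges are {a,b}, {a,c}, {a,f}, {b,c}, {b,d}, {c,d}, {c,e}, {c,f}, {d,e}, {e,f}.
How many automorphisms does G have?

10

Vertex c is the unique vertex of degree 5; the remaining 5 vertices each have degree 3 and induce a cycle, so G is the wheel on 6 vertices with hub c. Every automorphism fixes the hub and acts on the rim 5-cycle, so Aut(G) ≅ Aut(C_5) = D_5 of order 10.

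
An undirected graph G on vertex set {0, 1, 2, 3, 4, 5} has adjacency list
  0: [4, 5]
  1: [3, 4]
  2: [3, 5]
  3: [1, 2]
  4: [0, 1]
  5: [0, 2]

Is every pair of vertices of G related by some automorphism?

Yes

G is 2-regular and connected on 6 vertices, i.e. the cycle C_6. C_6 has 6 rotations and 6 reflections, so Aut(C_6) ≅ D_6 of order 12. Under this action every vertex can be carried to every other, so G is vertex-transitive.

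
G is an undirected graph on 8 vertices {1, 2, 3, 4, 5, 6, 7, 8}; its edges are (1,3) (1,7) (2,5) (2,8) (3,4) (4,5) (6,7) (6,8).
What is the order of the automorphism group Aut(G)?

16

G is 2-regular and connected on 8 vertices, i.e. the cycle C_8. The automorphisms of the 8-cycle are exactly the symmetries of a regular 8-gon: the dihedral group D_8, |D_8| = 16.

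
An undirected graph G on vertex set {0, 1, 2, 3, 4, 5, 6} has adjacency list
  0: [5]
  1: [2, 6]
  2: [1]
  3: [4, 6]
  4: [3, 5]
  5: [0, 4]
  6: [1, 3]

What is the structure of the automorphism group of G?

The degree sequence is [1, 2, 1, 2, 2, 2, 2]; the two degree-1 vertices 0 and 2 are the ends of a path, so G = P_7. A path has exactly one nontrivial symmetry — reversal — giving Aut(G) of order 2.

C_2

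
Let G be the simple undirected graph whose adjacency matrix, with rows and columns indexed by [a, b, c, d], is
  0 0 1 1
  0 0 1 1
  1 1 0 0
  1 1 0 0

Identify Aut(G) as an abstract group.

the hyperoctahedral group B_2

G is 2-regular and bipartite on 2^2 = 4 vertices with girth 4; it is the hypercube graph Q_2. Aut(Q_2) consists of the signed permutations of the 2 coordinate axes: 2! permutations times 2^2 sign flips, so |Aut| = 2^2·2! = 8.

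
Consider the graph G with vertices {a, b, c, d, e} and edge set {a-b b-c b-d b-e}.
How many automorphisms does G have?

24

Vertex b has degree 4 and every other vertex has degree 1, so G is the star K_{1,4} with centre b. The 4 leaves are pairwise interchangeable while the centre is fixed, giving Aut(G) = S_4.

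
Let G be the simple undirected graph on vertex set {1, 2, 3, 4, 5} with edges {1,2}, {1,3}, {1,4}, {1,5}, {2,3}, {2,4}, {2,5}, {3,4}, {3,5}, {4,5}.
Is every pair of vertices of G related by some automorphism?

All 5 vertices are pairwise adjacent: G = K_5. Any permutation of the 5 vertices preserves K_5, so Aut(K_5) = S_5 of order 5! = 120. Under this action every vertex can be carried to every other, so G is vertex-transitive.

Yes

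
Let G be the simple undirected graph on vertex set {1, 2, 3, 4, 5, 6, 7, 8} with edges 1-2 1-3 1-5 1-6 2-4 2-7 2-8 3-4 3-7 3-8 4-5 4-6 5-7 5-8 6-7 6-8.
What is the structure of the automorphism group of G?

S_4 ≀ Z_2

G is 4-regular and bipartite with parts {1, 4, 7, 8} and {2, 3, 5, 6} (each part is independent and every cross-pair is an edge), so G = K_{4,4}. Aut(K_{4,4}) is the wreath product S_4 ≀ Z_2: permute within each part, then optionally swap the parts; |Aut| = 2·(4!)² = 1152.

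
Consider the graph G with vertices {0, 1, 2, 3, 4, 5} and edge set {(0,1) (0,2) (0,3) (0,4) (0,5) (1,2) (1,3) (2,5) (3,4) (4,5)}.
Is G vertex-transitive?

Vertex 0 is the only vertex of degree 5, so every automorphism fixes it; G is not vertex-transitive.

No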